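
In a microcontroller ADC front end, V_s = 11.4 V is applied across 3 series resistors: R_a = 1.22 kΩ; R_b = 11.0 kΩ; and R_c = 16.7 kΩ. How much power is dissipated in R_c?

The common current is I = 11.4/28.92 = 0.3942 mA.
P = I²R = 0.1554 × 16.7 = 2.595 mW.

P ≈ 2.59 mW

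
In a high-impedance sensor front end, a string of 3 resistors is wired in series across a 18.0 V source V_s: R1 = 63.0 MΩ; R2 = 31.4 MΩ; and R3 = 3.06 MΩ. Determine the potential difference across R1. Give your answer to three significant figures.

V ≈ 11.6 V

ΣR = 63.0 + 31.4 + 3.06 = 97.46 MΩ.
Voltage divider: V = V_s · (63.00 / 97.46) = 18.0 × 0.6464 = 11.64 V.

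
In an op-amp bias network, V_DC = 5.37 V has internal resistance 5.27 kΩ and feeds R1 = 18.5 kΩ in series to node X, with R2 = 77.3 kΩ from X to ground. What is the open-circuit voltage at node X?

R1' = 5.27 + 18.5 = 23.77 kΩ (source resistance + R1).
Open-circuit (no load on X): V_th = V_DC · R2/(R1' + R2) = 5.37 × 77.3/(23.77 + 77.3) = 4.107 V.

V_th ≈ 4.11 V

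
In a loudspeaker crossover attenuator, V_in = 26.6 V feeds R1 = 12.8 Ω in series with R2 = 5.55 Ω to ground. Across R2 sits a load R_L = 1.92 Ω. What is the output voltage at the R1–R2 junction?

V_out ≈ 2.67 V

The load sits in parallel with R2, giving an effective lower resistance R2' = R2·R_L/(R2+R_L) = 1.427 Ω.
Now apply the divider: V_out = 26.6 × 0.1003 = 2.667 V.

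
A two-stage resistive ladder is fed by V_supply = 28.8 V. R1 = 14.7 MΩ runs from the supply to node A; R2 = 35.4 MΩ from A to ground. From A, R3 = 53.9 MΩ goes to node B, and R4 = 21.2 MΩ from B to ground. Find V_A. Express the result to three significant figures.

V_A ≈ 17.9 V

The second stage (R3 + R4 = 75.10 MΩ) loads node A in parallel with R2.
Effective lower resistance at A: R2 ‖ 75.10 = 24.06 MΩ.
So V_A = 28.8 × 0.6207 = 17.88 V.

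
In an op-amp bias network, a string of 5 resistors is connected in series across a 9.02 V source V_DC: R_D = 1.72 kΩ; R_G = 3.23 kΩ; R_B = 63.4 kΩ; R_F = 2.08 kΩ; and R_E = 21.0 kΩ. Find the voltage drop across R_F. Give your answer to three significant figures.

ΣR = 1.72 + 3.23 + 63.4 + 2.08 + 21.0 = 91.43 kΩ.
Voltage divider: V = V_DC · (2.080 / 91.43) = 9.02 × 0.02275 = 0.2052 V.

V ≈ 0.205 V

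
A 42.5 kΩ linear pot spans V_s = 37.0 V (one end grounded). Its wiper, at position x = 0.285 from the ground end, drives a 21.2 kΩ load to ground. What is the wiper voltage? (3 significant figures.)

Split the track: R_lower = x·R_p = 12.11 kΩ, R_upper = (1−x)·R_p = 30.39 kΩ.
Lower segment in parallel with the load: 12.11 ‖ 21.2 = 7.708 kΩ.
V_out = 37.0 × 7.708/(30.39 + 7.708) = 7.487 V.

V_out ≈ 7.49 V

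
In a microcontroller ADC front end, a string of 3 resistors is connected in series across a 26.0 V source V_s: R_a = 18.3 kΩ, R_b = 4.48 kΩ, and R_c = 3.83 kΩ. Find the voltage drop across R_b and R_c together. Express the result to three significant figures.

Series total: ΣR = 18.3 + 4.48 + 3.83 = 26.61 kΩ.
R_{R_b..R_c} = 4.48 + 3.83 = 8.310 kΩ.
V = V_s · R/ΣR = 26.0 × 0.3123 = 8.120 V.

V ≈ 8.12 V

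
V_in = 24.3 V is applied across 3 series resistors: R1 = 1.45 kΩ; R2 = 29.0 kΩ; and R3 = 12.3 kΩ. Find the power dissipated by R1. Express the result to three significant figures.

ΣR = 42.75 kΩ → I = 24.3/42.75 = 0.5684 mA.
P = I²R = 0.3231 × 1.45 = 0.4685 mW.

P ≈ 0.468 mW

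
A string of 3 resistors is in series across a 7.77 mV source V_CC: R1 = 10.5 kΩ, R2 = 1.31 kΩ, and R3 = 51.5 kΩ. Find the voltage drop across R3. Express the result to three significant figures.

V ≈ 6.32 mV

Total series resistance ΣR = 10.5 + 1.31 + 51.5 = 63.31 kΩ.
By the voltage-divider rule, V = 7.77 × 51.50/63.31 = 6.321 mV.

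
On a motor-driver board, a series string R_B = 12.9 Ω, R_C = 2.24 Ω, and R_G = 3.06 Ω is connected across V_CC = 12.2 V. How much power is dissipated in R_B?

ΣR = 18.20 Ω → I = 12.2/18.20 = 0.6703 A.
P(R_B) = I²·R_B = (0.6703)² × 12.9 = 5.797 W.

P ≈ 5.80 W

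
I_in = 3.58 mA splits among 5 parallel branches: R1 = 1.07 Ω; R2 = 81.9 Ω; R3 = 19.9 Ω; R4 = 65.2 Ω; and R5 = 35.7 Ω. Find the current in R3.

Conductances: ΣG = 1/1.07 + 1/81.9 + 1/19.9 + 1/65.2 + 1/35.7 = 1.040 (1/Ω).
R3 takes the fraction G_k/ΣG = 0.05025/1.040 = 0.04830, so I = 3.58 × 0.04830 = 0.1729 mA.

I ≈ 0.173 mA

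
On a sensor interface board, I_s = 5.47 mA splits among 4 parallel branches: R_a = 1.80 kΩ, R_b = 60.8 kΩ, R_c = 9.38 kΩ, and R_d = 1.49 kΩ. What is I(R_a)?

Conductances: ΣG = 1/1.80 + 1/60.8 + 1/9.38 + 1/1.49 = 1.350 (1/kΩ).
Current divider: I(R_a) = I_s · G_k/ΣG = 5.47 × (0.5556/1.350) = 5.47 × 0.4116 = 2.251 mA.

I ≈ 2.25 mA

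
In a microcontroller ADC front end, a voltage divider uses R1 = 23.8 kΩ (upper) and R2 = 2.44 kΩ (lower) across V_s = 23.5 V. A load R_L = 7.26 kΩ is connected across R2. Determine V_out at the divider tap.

V_out ≈ 1.67 V

R2 ‖ R_L = (2.44 × 7.26)/(2.44 + 7.26) = 1.826 kΩ.
Now apply the divider: V_out = 23.5 × 0.07126 = 1.675 V.
(Unloaded it would be 2.19 V; the load pulls it down.)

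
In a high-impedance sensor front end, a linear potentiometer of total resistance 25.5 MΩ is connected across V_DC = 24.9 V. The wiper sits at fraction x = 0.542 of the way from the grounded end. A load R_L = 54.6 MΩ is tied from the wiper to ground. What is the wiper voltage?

V_out ≈ 12.1 V

The pot divides into 11.68 MΩ above the wiper and 13.82 MΩ below.
(x·R_p) ‖ R_L = 11.03 MΩ.
Loaded-divider output: V_out = 24.9 × 0.4857 = 12.09 V.
(Unloaded: V_out = x·V_DC = 13.5 V.)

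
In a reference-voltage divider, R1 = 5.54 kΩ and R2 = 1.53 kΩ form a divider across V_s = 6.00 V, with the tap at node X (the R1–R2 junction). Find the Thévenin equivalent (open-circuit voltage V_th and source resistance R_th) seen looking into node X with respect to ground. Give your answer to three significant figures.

V_th ≈ 1.30 V, R_th ≈ 1.20 kΩ

V_th is the unloaded tap voltage: V_s · R2/(R1+R2) = 6.00 × 0.2164 = 1.298 V.
With V_s suppressed (replaced by a short), R_th = R1 ‖ R2 = (5.540 × 1.53)/(5.540 + 1.53) = 1.199 kΩ.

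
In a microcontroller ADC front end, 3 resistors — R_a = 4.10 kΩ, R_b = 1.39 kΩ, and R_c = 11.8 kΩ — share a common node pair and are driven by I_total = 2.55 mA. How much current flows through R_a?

I ≈ 0.593 mA

Conductances: ΣG = 1/4.10 + 1/1.39 + 1/11.8 = 1.048 (1/kΩ).
R_a takes the fraction G_k/ΣG = 0.2439/1.048 = 0.2327, so I = 2.55 × 0.2327 = 0.5934 mA.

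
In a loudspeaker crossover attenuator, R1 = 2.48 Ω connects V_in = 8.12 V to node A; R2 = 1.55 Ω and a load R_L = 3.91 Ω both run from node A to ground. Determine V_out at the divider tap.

R2 ‖ R_L = (1.55 × 3.91)/(1.55 + 3.91) = 1.110 Ω.
Now apply the divider: V_out = 8.12 × 0.3092 = 2.511 V.

V_out ≈ 2.51 V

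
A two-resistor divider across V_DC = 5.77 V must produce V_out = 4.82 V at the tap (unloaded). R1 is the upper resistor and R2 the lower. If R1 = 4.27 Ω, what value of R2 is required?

R2 ≈ 21.7 Ω

Required fraction k = V_out/V_DC = 0.8354.
R2 = R1 · 0.8354/(1 − 0.8354) = 21.66 Ω.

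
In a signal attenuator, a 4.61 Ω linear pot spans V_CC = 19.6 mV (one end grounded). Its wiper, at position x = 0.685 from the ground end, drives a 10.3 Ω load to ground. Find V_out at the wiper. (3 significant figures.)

The pot divides into 1.452 Ω above the wiper and 3.158 Ω below.
R_L loads the lower segment: effective lower R = 2.417 Ω.
Loaded-divider output: V_out = 19.6 × 0.6247 = 12.24 mV.
(Unloaded: V_out = x·V_CC = 13.4 mV.)

V_out ≈ 12.2 mV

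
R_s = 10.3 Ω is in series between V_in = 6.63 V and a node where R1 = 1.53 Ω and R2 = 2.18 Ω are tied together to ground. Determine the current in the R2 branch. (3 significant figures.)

I ≈ 0.244 A

Combine the parallel branches: R_p = (1/1.53 + 1/2.18)⁻¹ = 0.8990 Ω.
V_A = 6.63 × 0.8990/11.20 = 0.5322 V.
I(R2) = V_A / R2 = 0.5322/2.18 = 0.2441 A.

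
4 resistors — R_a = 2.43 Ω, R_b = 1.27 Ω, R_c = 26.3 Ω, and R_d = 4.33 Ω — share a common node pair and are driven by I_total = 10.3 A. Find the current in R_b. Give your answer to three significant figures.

I ≈ 5.53 A

ΣG = 1/2.43 + 1/1.27 + 1/26.3 + 1/4.33 = 1.468.
R_b takes the fraction G_k/ΣG = 0.7874/1.468 = 0.5364, so I = 10.3 × 0.5364 = 5.525 A.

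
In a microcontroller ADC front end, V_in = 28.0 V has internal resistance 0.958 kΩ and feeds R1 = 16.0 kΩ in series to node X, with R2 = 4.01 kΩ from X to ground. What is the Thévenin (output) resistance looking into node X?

R_th ≈ 3.24 kΩ

R1' = 0.958 + 16.0 = 16.96 kΩ (source resistance + R1).
Looking into X with the source shorted: R_th = R1'·R2/(R1'+R2) = 16.96 × 4.01/20.97 = 3.243 kΩ.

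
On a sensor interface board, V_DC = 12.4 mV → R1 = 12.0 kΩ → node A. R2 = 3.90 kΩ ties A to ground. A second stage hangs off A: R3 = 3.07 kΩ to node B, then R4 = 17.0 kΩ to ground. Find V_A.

V_A ≈ 2.65 mV

The second stage (R3 + R4 = 20.07 kΩ) loads node A in parallel with R2.
Effective lower resistance at A: R2 ‖ 20.07 = 3.265 kΩ.
V_A = 12.4 × 3.265/(12.0 + 3.265) = 2.653 mV.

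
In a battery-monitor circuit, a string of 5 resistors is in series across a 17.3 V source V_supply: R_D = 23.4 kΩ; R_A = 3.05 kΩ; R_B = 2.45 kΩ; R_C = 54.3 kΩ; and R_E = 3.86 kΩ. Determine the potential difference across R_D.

V ≈ 4.65 V

Total series resistance ΣR = 23.4 + 3.05 + 2.45 + 54.3 + 3.86 = 87.06 kΩ.
Voltage divider: V = V_supply · (23.40 / 87.06) = 17.3 × 0.2688 = 4.650 V.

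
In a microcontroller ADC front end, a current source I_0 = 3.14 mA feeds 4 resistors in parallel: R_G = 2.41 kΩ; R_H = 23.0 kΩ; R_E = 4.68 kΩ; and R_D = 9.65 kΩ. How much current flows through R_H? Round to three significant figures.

Total conductance ΣG = 1/2.41 + 1/23.0 + 1/4.68 + 1/9.65 = 0.7757 (units of 1/kΩ).
By the current-divider rule, I = I_0 · G_k/ΣG = 3.14 × 0.05605 = 0.1760 mA.

I ≈ 0.176 mA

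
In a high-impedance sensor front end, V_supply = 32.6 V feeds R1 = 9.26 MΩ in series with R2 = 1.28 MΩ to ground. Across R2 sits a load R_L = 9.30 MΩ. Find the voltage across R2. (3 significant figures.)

First combine the lower leg with the load: R2 ‖ R_L = 1.125 MΩ.
Now apply the divider: V_out = 32.6 × 0.1083 = 3.532 V.

V_out ≈ 3.53 V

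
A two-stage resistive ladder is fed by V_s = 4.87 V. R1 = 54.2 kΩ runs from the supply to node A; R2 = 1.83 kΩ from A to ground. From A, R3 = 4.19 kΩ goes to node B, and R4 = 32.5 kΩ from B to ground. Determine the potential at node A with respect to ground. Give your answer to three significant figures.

V_A ≈ 0.152 V

Node A sees R2 in parallel with the series input of stage 2, R3 + R4 = 36.69 kΩ.
R2 ‖ (R3+R4) = 1.743 kΩ.
So V_A = 4.87 × 0.03116 = 0.1517 V.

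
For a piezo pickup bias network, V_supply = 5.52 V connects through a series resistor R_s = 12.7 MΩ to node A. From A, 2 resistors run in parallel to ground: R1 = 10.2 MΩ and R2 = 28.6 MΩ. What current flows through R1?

I ≈ 0.201 µA

Combine the parallel branches: R_p = (1/10.2 + 1/28.6)⁻¹ = 7.519 MΩ.
Node voltage V_A = V_supply · R_p/(R_s + R_p) = 5.52 × 0.3719 = 2.053 V.
I(R1) = V_A / R1 = 2.053/10.2 = 0.2012 µA.
(Equivalently: I_total = 0.2730 µA, then current-divider fraction G_k/ΣG = 0.7371.)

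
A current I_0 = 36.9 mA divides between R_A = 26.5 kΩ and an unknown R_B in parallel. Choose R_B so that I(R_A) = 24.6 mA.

R_B ≈ 53.0 kΩ

Two-branch current divider: I_A = I_0 · R_B/(R_A + R_B).
With f = 0.6667, R_B = R_A · f/(1−f) = 26.5 × 2.000 = 53.00 kΩ.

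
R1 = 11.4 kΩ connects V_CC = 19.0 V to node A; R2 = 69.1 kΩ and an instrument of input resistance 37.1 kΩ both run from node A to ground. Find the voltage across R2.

V_out ≈ 12.9 V

The load sits in parallel with R2, giving an effective lower resistance R2' = R2·R_L/(R2+R_L) = 24.14 kΩ.
Now apply the divider: V_out = 19.0 × 0.6792 = 12.91 V.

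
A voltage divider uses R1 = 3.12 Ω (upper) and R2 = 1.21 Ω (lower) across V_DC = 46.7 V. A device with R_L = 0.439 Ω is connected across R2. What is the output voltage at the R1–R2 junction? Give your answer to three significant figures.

The load sits in parallel with R2, giving an effective lower resistance R2' = R2·R_L/(R2+R_L) = 0.3221 Ω.
Voltage divider with the loaded lower leg: V_out = 46.7 × 0.3221/(3.12 + 0.3221) = 46.7 × 0.09358 = 4.370 V.

V_out ≈ 4.37 V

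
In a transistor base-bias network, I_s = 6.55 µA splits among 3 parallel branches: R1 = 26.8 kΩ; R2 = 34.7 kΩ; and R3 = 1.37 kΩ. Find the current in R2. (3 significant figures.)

Conductances: ΣG = 1/26.8 + 1/34.7 + 1/1.37 = 0.7961 (1/kΩ).
R2 takes the fraction G_k/ΣG = 0.02882/0.7961 = 0.03620, so I = 6.55 × 0.03620 = 0.2371 µA.

I ≈ 0.237 µA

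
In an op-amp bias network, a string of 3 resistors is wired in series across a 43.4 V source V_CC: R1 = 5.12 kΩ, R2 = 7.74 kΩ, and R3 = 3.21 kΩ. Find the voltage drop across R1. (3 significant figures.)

V ≈ 13.8 V

ΣR = 5.12 + 7.74 + 3.21 = 16.07 kΩ.
By the voltage-divider rule, V = 43.4 × 5.120/16.07 = 13.83 V.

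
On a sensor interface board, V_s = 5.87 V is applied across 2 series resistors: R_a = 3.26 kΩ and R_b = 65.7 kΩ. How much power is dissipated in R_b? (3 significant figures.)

ΣR = 68.96 kΩ → I = 5.87/68.96 = 0.08512 mA.
P = I²R = 0.007246 × 65.7 = 0.4760 mW.

P ≈ 0.476 mW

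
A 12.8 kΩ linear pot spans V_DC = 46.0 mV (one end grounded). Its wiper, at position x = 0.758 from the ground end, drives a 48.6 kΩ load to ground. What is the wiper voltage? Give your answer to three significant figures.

V_out ≈ 33.3 mV

Split the track: R_lower = x·R_p = 9.702 kΩ, R_upper = (1−x)·R_p = 3.098 kΩ.
Lower segment in parallel with the load: 9.702 ‖ 48.6 = 8.088 kΩ.
Then V_out = V_DC · 8.088/(3.098 + 8.088) = 33.26 mV.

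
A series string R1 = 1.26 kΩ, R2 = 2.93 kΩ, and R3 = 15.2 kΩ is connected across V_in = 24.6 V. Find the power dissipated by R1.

P ≈ 2.03 mW

The common current is I = 24.6/19.39 = 1.269 mA.
V(R1) = I·R = 1.599 V; P = V·I = 1.599 × 1.269 = 2.028 mW.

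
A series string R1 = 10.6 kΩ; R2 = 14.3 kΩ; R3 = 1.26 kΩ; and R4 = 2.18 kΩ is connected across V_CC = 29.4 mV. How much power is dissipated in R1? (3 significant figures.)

P ≈ 11.4 nW

ΣR = 28.34 kΩ → I = 29.4/28.34 = 1.037 µA.
P(R1) = I²·R1 = (1.037)² × 10.6 = 11.41 nW.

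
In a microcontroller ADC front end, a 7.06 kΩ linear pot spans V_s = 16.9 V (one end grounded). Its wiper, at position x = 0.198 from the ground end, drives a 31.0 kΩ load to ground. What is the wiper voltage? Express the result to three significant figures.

Lower segment x·R_p = 1.398 kΩ; upper segment (1−x)·R_p = 5.662 kΩ.
(x·R_p) ‖ R_L = 1.338 kΩ.
Loaded-divider output: V_out = 16.9 × 0.1911 = 3.229 V.

V_out ≈ 3.23 V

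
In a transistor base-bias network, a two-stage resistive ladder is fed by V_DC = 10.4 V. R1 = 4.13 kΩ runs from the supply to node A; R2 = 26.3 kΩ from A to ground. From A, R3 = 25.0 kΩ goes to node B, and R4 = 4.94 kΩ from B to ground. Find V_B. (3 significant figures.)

V_B ≈ 1.33 V

The second stage (R3 + R4 = 29.94 kΩ) loads node A in parallel with R2.
Effective lower resistance at A: R2 ‖ 29.94 = 14.00 kΩ.
V_A = 10.4 × 14.00/(4.13 + 14.00) = 8.031 V.
Then the unloaded second divider: V_B = V_A × R4/(R3+R4) = 8.031 × 0.1650 = 1.325 V.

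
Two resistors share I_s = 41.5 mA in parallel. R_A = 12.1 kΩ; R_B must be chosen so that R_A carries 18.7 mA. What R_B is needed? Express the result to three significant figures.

The fraction through R_A equals R_B/(R_A+R_B).
With f = 0.4506, R_B = R_A · f/(1−f) = 12.1 × 0.8202 = 9.924 kΩ.

R_B ≈ 9.92 kΩ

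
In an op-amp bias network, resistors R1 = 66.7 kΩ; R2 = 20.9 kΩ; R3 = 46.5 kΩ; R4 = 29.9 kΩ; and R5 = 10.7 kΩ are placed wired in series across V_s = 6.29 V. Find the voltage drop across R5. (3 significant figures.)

Total series resistance ΣR = 66.7 + 20.9 + 46.5 + 29.9 + 10.7 = 174.7 kΩ.
By the voltage-divider rule, V = 6.29 × 10.70/174.7 = 0.3852 V.

V ≈ 0.385 V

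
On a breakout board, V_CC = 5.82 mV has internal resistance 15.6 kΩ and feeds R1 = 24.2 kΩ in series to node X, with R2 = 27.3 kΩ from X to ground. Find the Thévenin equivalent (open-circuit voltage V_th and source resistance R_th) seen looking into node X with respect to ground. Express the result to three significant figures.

V_th ≈ 2.37 mV, R_th ≈ 16.2 kΩ

R1' = 15.6 + 24.2 = 39.80 kΩ (source resistance + R1).
With X open, the divider is unloaded: V_th = 5.82 × 27.3/67.10 = 2.368 mV.
Zeroing V_CC shorts the top of R1' to ground, so R_th = R1' ‖ R2 = 16.19 kΩ.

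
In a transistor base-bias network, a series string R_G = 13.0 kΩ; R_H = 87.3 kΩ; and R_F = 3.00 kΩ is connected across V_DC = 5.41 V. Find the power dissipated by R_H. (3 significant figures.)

P ≈ 0.239 mW

Series current I = V_DC/ΣR = 5.41/103.3 = 0.05237 mA.
V(R_H) = I·R = 4.572 V; P = V·I = 4.572 × 0.05237 = 0.2394 mW.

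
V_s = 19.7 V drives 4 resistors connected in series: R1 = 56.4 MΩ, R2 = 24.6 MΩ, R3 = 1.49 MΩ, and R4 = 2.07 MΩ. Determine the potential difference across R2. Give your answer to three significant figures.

Series total: ΣR = 56.4 + 24.6 + 1.49 + 2.07 = 84.56 MΩ.
Voltage divider: V = V_s · (24.60 / 84.56) = 19.7 × 0.2909 = 5.731 V.

V ≈ 5.73 V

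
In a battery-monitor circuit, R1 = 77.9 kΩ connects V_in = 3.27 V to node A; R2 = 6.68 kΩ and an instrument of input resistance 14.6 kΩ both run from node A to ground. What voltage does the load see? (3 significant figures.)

The load sits in parallel with R2, giving an effective lower resistance R2' = R2·R_L/(R2+R_L) = 4.583 kΩ.
Voltage divider with the loaded lower leg: V_out = 3.27 × 4.583/(77.9 + 4.583) = 3.27 × 0.05556 = 0.1817 V.

V_out ≈ 0.182 V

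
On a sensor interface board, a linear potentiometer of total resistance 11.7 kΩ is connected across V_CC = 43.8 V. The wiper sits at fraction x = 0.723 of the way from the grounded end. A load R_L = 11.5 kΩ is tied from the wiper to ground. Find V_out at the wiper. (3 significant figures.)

V_out ≈ 26.3 V

Lower segment x·R_p = 8.459 kΩ; upper segment (1−x)·R_p = 3.241 kΩ.
(x·R_p) ‖ R_L = 4.874 kΩ.
Loaded-divider output: V_out = 43.8 × 0.6006 = 26.31 V.
(Unloaded: V_out = x·V_CC = 31.7 V.)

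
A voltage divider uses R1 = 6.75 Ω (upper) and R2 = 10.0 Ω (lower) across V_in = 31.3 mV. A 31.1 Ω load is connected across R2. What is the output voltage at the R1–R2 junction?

The load sits in parallel with R2, giving an effective lower resistance R2' = R2·R_L/(R2+R_L) = 7.567 Ω.
Voltage divider with the loaded lower leg: V_out = 31.3 × 7.567/(6.75 + 7.567) = 31.3 × 0.5285 = 16.54 mV.
(Unloaded it would be 18.7 mV; the load pulls it down.)

V_out ≈ 16.5 mV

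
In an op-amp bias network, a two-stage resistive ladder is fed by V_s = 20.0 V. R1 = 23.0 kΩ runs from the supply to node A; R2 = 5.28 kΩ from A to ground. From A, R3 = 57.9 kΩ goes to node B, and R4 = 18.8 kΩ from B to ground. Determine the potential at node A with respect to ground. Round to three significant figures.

Node A sees R2 in parallel with the series input of stage 2, R3 + R4 = 76.70 kΩ.
Effective lower resistance at A: R2 ‖ 76.70 = 4.940 kΩ.
First divider: V_A = V_s · 4.940/(23.0 + 4.940) = 3.536 V.

V_A ≈ 3.54 V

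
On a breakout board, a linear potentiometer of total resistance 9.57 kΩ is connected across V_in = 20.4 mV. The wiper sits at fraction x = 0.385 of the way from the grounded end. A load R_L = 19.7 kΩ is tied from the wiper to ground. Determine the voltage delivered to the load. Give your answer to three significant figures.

V_out ≈ 7.04 mV

Lower segment x·R_p = 3.684 kΩ; upper segment (1−x)·R_p = 5.886 kΩ.
R_L loads the lower segment: effective lower R = 3.104 kΩ.
Loaded-divider output: V_out = 20.4 × 0.3453 = 7.044 mV.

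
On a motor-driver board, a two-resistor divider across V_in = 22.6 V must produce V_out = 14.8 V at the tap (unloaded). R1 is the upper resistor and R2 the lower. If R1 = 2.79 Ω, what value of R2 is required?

The divider ratio is R2/(R1+R2) = 14.8/22.6 = 0.6549.
So R2 = R1 · V_out/(V_in − V_out) = 2.79 × 14.8/(22.6 − 14.8) = 2.79 × 1.897 = 5.294 Ω.

R2 ≈ 5.29 Ω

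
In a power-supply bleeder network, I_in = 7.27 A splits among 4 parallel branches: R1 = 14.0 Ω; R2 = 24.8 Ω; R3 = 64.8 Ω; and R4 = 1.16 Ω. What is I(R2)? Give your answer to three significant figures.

Conductances: ΣG = 1/14.0 + 1/24.8 + 1/64.8 + 1/1.16 = 0.9893 (1/Ω).
Current divider: I(R2) = I_in · G_k/ΣG = 7.27 × (0.04032/0.9893) = 7.27 × 0.04076 = 0.2963 A.

I ≈ 0.296 A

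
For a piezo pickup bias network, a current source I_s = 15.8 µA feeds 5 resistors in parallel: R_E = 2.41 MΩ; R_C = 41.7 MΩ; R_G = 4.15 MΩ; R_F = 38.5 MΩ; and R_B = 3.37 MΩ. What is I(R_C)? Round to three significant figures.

Conductances: ΣG = 1/2.41 + 1/41.7 + 1/4.15 + 1/38.5 + 1/3.37 = 1.003 (1/MΩ).
Current divider: I(R_C) = I_s · G_k/ΣG = 15.8 × (0.02398/1.003) = 15.8 × 0.02392 = 0.3779 µA.

I ≈ 0.378 µA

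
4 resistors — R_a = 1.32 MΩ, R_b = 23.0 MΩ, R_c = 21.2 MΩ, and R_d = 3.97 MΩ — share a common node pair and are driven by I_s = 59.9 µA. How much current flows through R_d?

ΣG = 1/1.32 + 1/23.0 + 1/21.2 + 1/3.97 = 1.100.
By the current-divider rule, I = I_s · G_k/ΣG = 59.9 × 0.2290 = 13.72 µA.

I ≈ 13.7 µA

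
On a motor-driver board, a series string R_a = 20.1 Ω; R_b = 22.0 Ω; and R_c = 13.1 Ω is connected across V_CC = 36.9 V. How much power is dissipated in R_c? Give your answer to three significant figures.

P ≈ 5.85 W

The common current is I = 36.9/55.20 = 0.6685 A.
P(R_c) = I²·R_c = (0.6685)² × 13.1 = 5.854 W.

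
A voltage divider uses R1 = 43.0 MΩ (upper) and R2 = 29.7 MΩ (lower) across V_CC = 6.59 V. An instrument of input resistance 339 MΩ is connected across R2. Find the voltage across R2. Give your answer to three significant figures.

R2 ‖ R_L = (29.7 × 339)/(29.7 + 339) = 27.31 MΩ.
Then V_out = V_CC · R2'/(R1 + R2') = 6.59 × 27.31/70.31 = 2.560 V.
(Unloaded it would be 2.69 V; the load pulls it down.)

V_out ≈ 2.56 V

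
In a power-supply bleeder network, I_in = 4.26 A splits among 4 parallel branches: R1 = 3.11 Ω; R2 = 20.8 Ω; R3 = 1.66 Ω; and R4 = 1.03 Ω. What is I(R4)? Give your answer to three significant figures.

I ≈ 2.13 A

Total conductance ΣG = 1/3.11 + 1/20.8 + 1/1.66 + 1/1.03 = 1.943 (units of 1/Ω).
By the current-divider rule, I = I_in · G_k/ΣG = 4.26 × 0.4997 = 2.129 A.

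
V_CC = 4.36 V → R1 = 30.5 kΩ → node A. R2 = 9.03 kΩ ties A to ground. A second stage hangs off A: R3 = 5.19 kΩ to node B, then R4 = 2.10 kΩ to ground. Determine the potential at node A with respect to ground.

V_A ≈ 0.509 V

Node A sees R2 in parallel with the series input of stage 2, R3 + R4 = 7.290 kΩ.
R2 ‖ (R3+R4) = 4.034 kΩ.
So V_A = 4.36 × 0.1168 = 0.5093 V.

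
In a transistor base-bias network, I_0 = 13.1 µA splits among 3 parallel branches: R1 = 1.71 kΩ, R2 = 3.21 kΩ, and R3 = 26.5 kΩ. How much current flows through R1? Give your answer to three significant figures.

I ≈ 8.20 µA

Conductances: ΣG = 1/1.71 + 1/3.21 + 1/26.5 = 0.9341 (1/kΩ).
By the current-divider rule, I = I_0 · G_k/ΣG = 13.1 × 0.6261 = 8.202 µA.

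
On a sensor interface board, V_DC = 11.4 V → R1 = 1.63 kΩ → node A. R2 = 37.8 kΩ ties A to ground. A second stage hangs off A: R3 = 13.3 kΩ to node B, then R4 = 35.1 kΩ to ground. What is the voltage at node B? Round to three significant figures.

The second stage (R3 + R4 = 48.40 kΩ) loads node A in parallel with R2.
R2 ‖ (R3+R4) = 21.22 kΩ.
V_A = 11.4 × 21.22/(1.63 + 21.22) = 10.59 V.
V_B = V_A × 0.7252 = 7.678 V.

V_B ≈ 7.68 V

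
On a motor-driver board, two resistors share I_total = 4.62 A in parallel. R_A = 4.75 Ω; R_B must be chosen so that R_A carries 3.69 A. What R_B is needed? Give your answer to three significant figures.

In a two-way split, I_A/I_total = R_B/(R_A + R_B).
3.69/4.62 = R_B/(R_A + R_B) → R_B = R_A · (0.7987)/(1 − 0.7987) = 4.75 × 3.968 = 18.85 Ω.

R_B ≈ 18.8 Ω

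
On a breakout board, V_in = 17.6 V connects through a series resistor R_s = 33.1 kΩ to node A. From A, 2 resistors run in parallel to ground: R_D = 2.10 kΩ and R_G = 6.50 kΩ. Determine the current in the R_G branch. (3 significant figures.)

I ≈ 0.124 mA

Combine the parallel branches: R_p = (1/2.10 + 1/6.50)⁻¹ = 1.587 kΩ.
V_A by voltage divider: V_A = 17.6 × 1.587/(33.1 + 1.587) = 0.8053 V.
I(R_G) = V_A / R_G = 0.8053/6.50 = 0.1239 mA.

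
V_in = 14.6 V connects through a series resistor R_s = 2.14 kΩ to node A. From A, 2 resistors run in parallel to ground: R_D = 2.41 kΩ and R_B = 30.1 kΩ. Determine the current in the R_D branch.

I ≈ 3.09 mA

Equivalent of the parallel group: R_p = 2.231 kΩ.
Node voltage V_A = V_in · R_p/(R_s + R_p) = 14.6 × 0.5104 = 7.453 V.
I(R_D) = V_A / R_D = 7.453/2.41 = 3.092 mA.
(Check via current divider: I_total = 3.340 mA; share G_k/ΣG = 0.9259 → same result.)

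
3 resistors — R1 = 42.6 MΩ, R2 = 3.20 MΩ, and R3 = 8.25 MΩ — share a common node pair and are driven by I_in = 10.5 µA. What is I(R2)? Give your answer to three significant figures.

ΣG = 1/42.6 + 1/3.20 + 1/8.25 = 0.4572.
R2 takes the fraction G_k/ΣG = 0.3125/0.4572 = 0.6835, so I = 10.5 × 0.6835 = 7.177 µA.

I ≈ 7.18 µA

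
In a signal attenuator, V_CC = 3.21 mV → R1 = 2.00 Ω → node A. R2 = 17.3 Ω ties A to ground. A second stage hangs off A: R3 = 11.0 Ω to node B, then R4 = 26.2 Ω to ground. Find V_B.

V_B ≈ 1.93 mV

Looking into the second stage from A: R3 + R4 = 37.20 Ω appears in parallel with R2.
R2 ‖ (R3+R4) = 11.81 Ω.
First divider: V_A = V_CC · 11.81/(2.00 + 11.81) = 2.745 mV.
Then the unloaded second divider: V_B = V_A × R4/(R3+R4) = 2.745 × 0.7043 = 1.933 mV.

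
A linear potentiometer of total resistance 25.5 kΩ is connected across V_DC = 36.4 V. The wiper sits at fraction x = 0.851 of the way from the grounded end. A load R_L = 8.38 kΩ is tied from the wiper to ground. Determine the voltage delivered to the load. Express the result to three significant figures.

Split the track: R_lower = x·R_p = 21.70 kΩ, R_upper = (1−x)·R_p = 3.800 kΩ.
Lower segment in parallel with the load: 21.70 ‖ 8.38 = 6.045 kΩ.
Then V_out = V_DC · 6.045/(3.800 + 6.045) = 22.35 V.
(Unloaded: V_out = x·V_DC = 31.0 V.)

V_out ≈ 22.4 V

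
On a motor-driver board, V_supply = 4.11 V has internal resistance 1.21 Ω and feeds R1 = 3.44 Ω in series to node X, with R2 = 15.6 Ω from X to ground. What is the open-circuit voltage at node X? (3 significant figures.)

V_th ≈ 3.17 V

R1' = 1.21 + 3.44 = 4.650 Ω (source resistance + R1).
Open-circuit (no load on X): V_th = V_supply · R2/(R1' + R2) = 4.11 × 15.6/(4.650 + 15.6) = 3.166 V.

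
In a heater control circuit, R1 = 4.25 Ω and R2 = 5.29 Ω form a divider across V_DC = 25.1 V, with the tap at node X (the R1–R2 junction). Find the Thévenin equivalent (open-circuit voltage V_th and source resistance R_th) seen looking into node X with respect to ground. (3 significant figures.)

V_th ≈ 13.9 V, R_th ≈ 2.36 Ω

V_th is the unloaded tap voltage: V_DC · R2/(R1+R2) = 25.1 × 0.5545 = 13.92 V.
Zeroing V_DC shorts the top of R1 to ground, so R_th = R1 ‖ R2 = 2.357 Ω.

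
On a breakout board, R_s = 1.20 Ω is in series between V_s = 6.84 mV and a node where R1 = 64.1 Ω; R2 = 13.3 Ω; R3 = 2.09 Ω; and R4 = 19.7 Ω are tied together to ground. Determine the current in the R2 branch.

Parallel bank: R_p = 1/(1/64.1 + 1/13.3 + 1/2.09 + 1/19.7) = 1.613 Ω.
Node voltage V_A = V_s · R_p/(R_s + R_p) = 6.84 × 0.5734 = 3.922 mV.
Branch current I = V_A/R2 = 3.922/13.3 = 0.2949 mA.

I ≈ 0.295 mA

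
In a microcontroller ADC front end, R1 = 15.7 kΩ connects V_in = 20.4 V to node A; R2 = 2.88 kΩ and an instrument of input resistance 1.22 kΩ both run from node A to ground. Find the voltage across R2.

V_out ≈ 1.06 V

The load sits in parallel with R2, giving an effective lower resistance R2' = R2·R_L/(R2+R_L) = 0.8570 kΩ.
Then V_out = V_in · R2'/(R1 + R2') = 20.4 × 0.8570/16.56 = 1.056 V.
(Unloaded it would be 3.16 V; the load pulls it down.)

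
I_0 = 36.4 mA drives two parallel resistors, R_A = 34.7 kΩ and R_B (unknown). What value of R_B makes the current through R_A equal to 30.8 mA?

The fraction through R_A equals R_B/(R_A+R_B).
30.8/36.4 = R_B/(R_A + R_B) → R_B = R_A · (0.8462)/(1 − 0.8462) = 34.7 × 5.500 = 190.9 kΩ.

R_B ≈ 191 kΩ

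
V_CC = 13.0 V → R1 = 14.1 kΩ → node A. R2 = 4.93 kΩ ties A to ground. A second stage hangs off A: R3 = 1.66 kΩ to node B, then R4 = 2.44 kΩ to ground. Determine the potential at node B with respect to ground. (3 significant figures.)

Node A sees R2 in parallel with the series input of stage 2, R3 + R4 = 4.100 kΩ.
R2 ‖ (R3+R4) = 2.238 kΩ.
V_A = 13.0 × 2.238/(14.1 + 2.238) = 1.781 V.
Stage 2 is unloaded, so V_B = V_A · R4/(R3+R4) = 1.781 × 2.44/4.100 = 1.060 V.

V_B ≈ 1.06 V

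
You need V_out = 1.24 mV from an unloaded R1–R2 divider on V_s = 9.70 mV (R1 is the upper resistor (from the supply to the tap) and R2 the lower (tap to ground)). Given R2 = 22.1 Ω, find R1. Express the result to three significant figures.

R1 ≈ 151 Ω

Required fraction k = V_out/V_s = 0.1278.
So R1 = R2 · (V_s/V_out − 1) = 22.1 × (9.70/1.24 − 1) = 22.1 × 6.823 = 150.8 Ω.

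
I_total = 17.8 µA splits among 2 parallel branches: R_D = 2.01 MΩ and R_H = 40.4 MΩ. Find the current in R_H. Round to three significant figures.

Two-branch current divider: I_k = I_total · R_other/(R_1 + R_2).
So I = 17.8 × 2.01/42.41 = 0.8436 µA.

I ≈ 0.844 µA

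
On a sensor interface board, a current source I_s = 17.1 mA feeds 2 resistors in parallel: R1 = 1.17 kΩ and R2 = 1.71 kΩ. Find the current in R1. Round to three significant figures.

Two-branch current divider: I_k = I_s · R_other/(R_1 + R_2).
I(R1) = 17.1 × 1.71/(1.17 + 1.71) = 17.1 × 0.5938 = 10.15 mA.

I ≈ 10.2 mA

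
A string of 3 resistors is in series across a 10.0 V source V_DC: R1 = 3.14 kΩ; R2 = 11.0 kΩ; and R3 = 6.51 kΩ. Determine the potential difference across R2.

V ≈ 5.33 V

Total series resistance ΣR = 3.14 + 11.0 + 6.51 = 20.65 kΩ.
V = V_DC · R/ΣR = 10.0 × 0.5327 = 5.327 V.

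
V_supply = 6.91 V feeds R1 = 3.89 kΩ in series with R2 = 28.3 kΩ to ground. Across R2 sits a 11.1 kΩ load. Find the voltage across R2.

V_out ≈ 4.64 V

The load sits in parallel with R2, giving an effective lower resistance R2' = R2·R_L/(R2+R_L) = 7.973 kΩ.
Then V_out = V_supply · R2'/(R1 + R2') = 6.91 × 7.973/11.86 = 4.644 V.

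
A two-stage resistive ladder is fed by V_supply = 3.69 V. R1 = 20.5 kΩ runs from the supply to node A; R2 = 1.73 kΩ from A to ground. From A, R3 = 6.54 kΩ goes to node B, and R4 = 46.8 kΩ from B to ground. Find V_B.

V_B ≈ 0.245 V

The second stage (R3 + R4 = 53.34 kΩ) loads node A in parallel with R2.
R2 ‖ (R3+R4) = 1.676 kΩ.
First divider: V_A = V_supply · 1.676/(20.5 + 1.676) = 0.2788 V.
V_B = V_A × 0.8774 = 0.2446 V.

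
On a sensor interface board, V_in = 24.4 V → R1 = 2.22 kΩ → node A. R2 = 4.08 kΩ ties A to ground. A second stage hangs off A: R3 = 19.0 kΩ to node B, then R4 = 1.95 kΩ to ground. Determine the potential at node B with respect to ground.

V_B ≈ 1.38 V

The second stage (R3 + R4 = 20.95 kΩ) loads node A in parallel with R2.
Effective lower resistance at A: R2 ‖ 20.95 = 3.415 kΩ.
V_A = 24.4 × 3.415/(2.22 + 3.415) = 14.79 V.
Then the unloaded second divider: V_B = V_A × R4/(R3+R4) = 14.79 × 0.09308 = 1.376 V.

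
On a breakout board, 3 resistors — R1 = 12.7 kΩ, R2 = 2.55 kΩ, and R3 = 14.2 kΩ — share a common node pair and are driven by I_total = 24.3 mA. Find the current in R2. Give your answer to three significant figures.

I ≈ 17.6 mA

Total conductance ΣG = 1/12.7 + 1/2.55 + 1/14.2 = 0.5413 (units of 1/kΩ).
By the current-divider rule, I = I_total · G_k/ΣG = 24.3 × 0.7244 = 17.60 mA.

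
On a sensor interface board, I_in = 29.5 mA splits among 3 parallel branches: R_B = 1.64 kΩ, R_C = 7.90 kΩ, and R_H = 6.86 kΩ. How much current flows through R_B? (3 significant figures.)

I ≈ 20.4 mA

ΣG = 1/1.64 + 1/7.90 + 1/6.86 = 0.8821.
Current divider: I(R_B) = I_in · G_k/ΣG = 29.5 × (0.6098/0.8821) = 29.5 × 0.6912 = 20.39 mA.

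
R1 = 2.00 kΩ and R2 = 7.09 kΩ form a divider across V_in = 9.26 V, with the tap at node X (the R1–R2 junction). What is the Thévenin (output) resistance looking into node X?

Looking into X with the source shorted: R_th = R1·R2/(R1+R2) = 2.000 × 7.09/9.090 = 1.560 kΩ.

R_th ≈ 1.56 kΩ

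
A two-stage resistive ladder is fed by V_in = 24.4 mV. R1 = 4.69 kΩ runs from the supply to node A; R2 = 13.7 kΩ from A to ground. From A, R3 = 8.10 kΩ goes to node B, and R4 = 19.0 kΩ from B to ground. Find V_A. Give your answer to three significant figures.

V_A ≈ 16.1 mV

The second stage (R3 + R4 = 27.10 kΩ) loads node A in parallel with R2.
R2 ‖ (R3+R4) = 9.100 kΩ.
V_A = 24.4 × 9.100/(4.69 + 9.100) = 16.10 mV.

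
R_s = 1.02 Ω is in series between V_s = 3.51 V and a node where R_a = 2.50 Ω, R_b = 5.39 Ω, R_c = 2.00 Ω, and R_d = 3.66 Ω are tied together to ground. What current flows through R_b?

Parallel bank: R_p = 1/(1/2.50 + 1/5.39 + 1/2.00 + 1/3.66) = 0.7360 Ω.
V_A = 3.51 × 0.7360/1.756 = 1.471 V.
I(R_b) = V_A / R_b = 1.471/5.39 = 0.2729 A.
(Equivalently: I_total = 1.999 A, then current-divider fraction G_k/ΣG = 0.1365.)

I ≈ 0.273 A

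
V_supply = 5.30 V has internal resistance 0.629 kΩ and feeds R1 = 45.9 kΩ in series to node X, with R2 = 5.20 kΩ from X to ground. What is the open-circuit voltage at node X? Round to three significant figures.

R1' = 0.629 + 45.9 = 46.53 kΩ (source resistance + R1).
With X open, the divider is unloaded: V_th = 5.30 × 5.20/51.73 = 0.5328 V.

V_th ≈ 0.533 V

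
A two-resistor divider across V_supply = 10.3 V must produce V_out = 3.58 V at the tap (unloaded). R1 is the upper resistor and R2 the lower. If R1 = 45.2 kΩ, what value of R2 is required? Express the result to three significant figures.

R2 ≈ 24.1 kΩ

V_out/V_supply = R2/(R1+R2) = 0.3476.
So R2 = R1 · V_out/(V_supply − V_out) = 45.2 × 3.58/(10.3 − 3.58) = 45.2 × 0.5327 = 24.08 kΩ.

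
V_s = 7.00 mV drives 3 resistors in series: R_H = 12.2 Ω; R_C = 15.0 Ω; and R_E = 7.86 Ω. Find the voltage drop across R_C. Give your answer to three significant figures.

Total series resistance ΣR = 12.2 + 15.0 + 7.86 = 35.06 Ω.
By the voltage-divider rule, V = 7.00 × 15.00/35.06 = 2.995 mV.

V ≈ 2.99 mV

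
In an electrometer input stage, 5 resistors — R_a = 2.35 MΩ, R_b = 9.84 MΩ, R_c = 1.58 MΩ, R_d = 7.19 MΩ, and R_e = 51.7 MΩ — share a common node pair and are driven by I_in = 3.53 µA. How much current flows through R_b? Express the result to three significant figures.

I ≈ 0.272 µA

Total conductance ΣG = 1/2.35 + 1/9.84 + 1/1.58 + 1/7.19 + 1/51.7 = 1.318 (units of 1/MΩ).
By the current-divider rule, I = I_in · G_k/ΣG = 3.53 × 0.07708 = 0.2721 µA.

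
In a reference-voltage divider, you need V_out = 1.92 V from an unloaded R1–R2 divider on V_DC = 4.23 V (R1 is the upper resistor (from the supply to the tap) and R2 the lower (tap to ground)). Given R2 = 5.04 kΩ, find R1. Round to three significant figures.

V_out/V_DC = R2/(R1+R2) = 0.4539.
R1 = R2·(1/k − 1) = 5.04 × 1.203 = 6.064 kΩ.

R1 ≈ 6.06 kΩ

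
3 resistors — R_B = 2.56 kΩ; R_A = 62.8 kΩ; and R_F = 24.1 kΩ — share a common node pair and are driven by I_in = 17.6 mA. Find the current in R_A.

I ≈ 0.626 mA

Conductances: ΣG = 1/2.56 + 1/62.8 + 1/24.1 = 0.4480 (1/kΩ).
Current divider: I(R_A) = I_in · G_k/ΣG = 17.6 × (0.01592/0.4480) = 17.6 × 0.03554 = 0.6255 mA.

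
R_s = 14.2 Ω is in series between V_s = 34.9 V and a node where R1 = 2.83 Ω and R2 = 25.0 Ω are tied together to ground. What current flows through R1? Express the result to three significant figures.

I ≈ 1.87 A

Parallel bank: R_p = 1/(1/2.83 + 1/25.0) = 2.542 Ω.
V_A by voltage divider: V_A = 34.9 × 2.542/(14.2 + 2.542) = 5.299 V.
Branch current I = V_A/R1 = 5.299/2.83 = 1.873 A.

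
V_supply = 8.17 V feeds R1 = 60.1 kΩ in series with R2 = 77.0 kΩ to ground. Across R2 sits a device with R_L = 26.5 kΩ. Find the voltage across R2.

R2 ‖ R_L = (77.0 × 26.5)/(77.0 + 26.5) = 19.71 kΩ.
Then V_out = V_supply · R2'/(R1 + R2') = 8.17 × 19.71/79.81 = 2.018 V.
(Unloaded it would be 4.59 V; the load pulls it down.)

V_out ≈ 2.02 V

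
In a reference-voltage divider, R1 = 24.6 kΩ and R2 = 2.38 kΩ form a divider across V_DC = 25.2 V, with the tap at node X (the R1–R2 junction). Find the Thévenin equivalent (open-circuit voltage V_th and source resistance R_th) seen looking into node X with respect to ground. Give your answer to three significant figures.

V_th ≈ 2.22 V, R_th ≈ 2.17 kΩ

With X open, the divider is unloaded: V_th = 25.2 × 2.38/26.98 = 2.223 V.
Looking into X with the source shorted: R_th = R1·R2/(R1+R2) = 24.60 × 2.38/26.98 = 2.170 kΩ.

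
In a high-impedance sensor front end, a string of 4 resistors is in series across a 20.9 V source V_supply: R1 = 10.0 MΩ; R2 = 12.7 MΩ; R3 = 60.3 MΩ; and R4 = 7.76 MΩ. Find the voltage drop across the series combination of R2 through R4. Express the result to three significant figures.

ΣR = 10.0 + 12.7 + 60.3 + 7.76 = 90.76 MΩ.
R_{R2..R4} = 12.7 + 60.3 + 7.76 = 80.76 MΩ.
Voltage divider: V = V_supply · (80.76 / 90.76) = 20.9 × 0.8898 = 18.60 V.

V ≈ 18.6 V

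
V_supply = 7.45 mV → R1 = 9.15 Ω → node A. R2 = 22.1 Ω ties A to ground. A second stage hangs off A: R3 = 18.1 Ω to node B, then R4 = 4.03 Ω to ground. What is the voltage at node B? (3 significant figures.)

The second stage (R3 + R4 = 22.13 Ω) loads node A in parallel with R2.
Effective lower resistance at A: R2 ‖ 22.13 = 11.06 Ω.
First divider: V_A = V_supply · 11.06/(9.15 + 11.06) = 4.077 mV.
Stage 2 is unloaded, so V_B = V_A · R4/(R3+R4) = 4.077 × 4.03/22.13 = 0.7424 mV.

V_B ≈ 0.742 mV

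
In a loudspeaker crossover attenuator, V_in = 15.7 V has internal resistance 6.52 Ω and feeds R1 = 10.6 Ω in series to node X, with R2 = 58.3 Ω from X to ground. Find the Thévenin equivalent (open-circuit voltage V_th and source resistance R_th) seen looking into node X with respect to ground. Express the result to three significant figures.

R1' = 6.52 + 10.6 = 17.12 Ω (source resistance + R1).
V_th is the unloaded tap voltage: V_in · R2/(R1'+R2) = 15.7 × 0.7730 = 12.14 V.
Looking into X with the source shorted: R_th = R1'·R2/(R1'+R2) = 17.12 × 58.3/75.42 = 13.23 Ω.

V_th ≈ 12.1 V, R_th ≈ 13.2 Ω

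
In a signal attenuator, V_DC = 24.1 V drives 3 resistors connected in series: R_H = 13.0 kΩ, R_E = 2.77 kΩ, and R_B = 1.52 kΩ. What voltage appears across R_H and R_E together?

V ≈ 22.0 V

Series total: ΣR = 13.0 + 2.77 + 1.52 = 17.29 kΩ.
R_{R_H..R_E} = 13.0 + 2.77 = 15.77 kΩ.
V = V_DC · R/ΣR = 24.1 × 0.9121 = 21.98 V.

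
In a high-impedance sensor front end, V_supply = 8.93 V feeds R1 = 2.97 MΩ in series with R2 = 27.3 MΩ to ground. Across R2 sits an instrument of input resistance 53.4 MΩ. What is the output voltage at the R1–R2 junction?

V_out ≈ 7.67 V

First combine the lower leg with the load: R2 ‖ R_L = 18.06 MΩ.
Then V_out = V_supply · R2'/(R1 + R2') = 8.93 × 18.06/21.03 = 7.669 V.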